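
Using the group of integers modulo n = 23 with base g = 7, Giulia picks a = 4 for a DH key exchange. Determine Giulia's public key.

Public value = 7^4 (mod 23).
7^1 ≡ 7 (mod 23)
7^2 = (7^1)^2 ≡ 7^2 = 49 ≡ 3 (mod 23)
7^4 = (7^2)^2 ≡ 3^2 = 9 ≡ 9 (mod 23)

9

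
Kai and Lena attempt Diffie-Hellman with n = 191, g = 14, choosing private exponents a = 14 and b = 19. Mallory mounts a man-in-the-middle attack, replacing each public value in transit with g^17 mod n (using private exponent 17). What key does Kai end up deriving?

Kai receives Mallory's public value M = 14^17 mod 191 instead of the honest one.
14^1 ≡ 14 (mod 191)
14^2 = (14^1)^2 ≡ 14^2 = 196 ≡ 5 (mod 191)
14^4 = (14^2)^2 ≡ 5^2 = 25 ≡ 25 (mod 191)
14^8 = (14^4)^2 ≡ 25^2 = 625 ≡ 52 (mod 191)
14^16 = (14^8)^2 ≡ 52^2 = 2704 ≡ 30 (mod 191)
14^17 = 14^16 · 14^1 ≡ 30 · 14 ≡ 38 (mod 191).
So M = 38. Kai computes K = M^14 mod 191.
38^1 ≡ 38 (mod 191)
38^2 = (38^1)^2 ≡ 38^2 = 1444 ≡ 107 (mod 191)
38^4 = (38^2)^2 ≡ 107^2 = 11449 ≡ 180 (mod 191)
38^8 = (38^4)^2 ≡ 180^2 = 32400 ≡ 121 (mod 191)
38^14 = 38^8 · 38^4 · 38^2 ≡ 121 · 180 · 107 ≡ 69 (mod 191).

69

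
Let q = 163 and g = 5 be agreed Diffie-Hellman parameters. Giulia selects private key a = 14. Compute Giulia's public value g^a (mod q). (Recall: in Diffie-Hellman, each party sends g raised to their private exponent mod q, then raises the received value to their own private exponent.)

22

Public value = 5^14 (mod 163).
5^1 ≡ 5 (mod 163)
5^2 = (5^1)^2 ≡ 5^2 = 25 ≡ 25 (mod 163)
5^4 = (5^2)^2 ≡ 25^2 = 625 ≡ 136 (mod 163)
5^8 = (5^4)^2 ≡ 136^2 = 18496 ≡ 77 (mod 163)
5^14 = 5^8 · 5^4 · 5^2 ≡ 77 · 136 · 25 ≡ 22 (mod 163).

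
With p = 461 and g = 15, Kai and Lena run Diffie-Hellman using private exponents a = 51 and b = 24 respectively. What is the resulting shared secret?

26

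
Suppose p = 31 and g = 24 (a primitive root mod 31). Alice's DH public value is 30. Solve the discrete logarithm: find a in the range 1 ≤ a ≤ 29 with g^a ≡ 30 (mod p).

Try successive powers of 24 modulo 31:
24^1 ≡ 24
24^2 ≡ 18
24^3 ≡ 29
24^4 ≡ 14
24^5 ≡ 26
24^6 ≡ 4
24^7 ≡ 3
24^8 ≡ 10
24^9 ≡ 23
24^10 ≡ 25
24^11 ≡ 11
24^12 ≡ 16
24^13 ≡ 12
24^14 ≡ 9
24^15 ≡ 30
Found: a = 15.

15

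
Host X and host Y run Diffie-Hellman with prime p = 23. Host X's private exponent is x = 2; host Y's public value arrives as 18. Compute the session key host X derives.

2

Shared key K = 18^2 mod 23.
18^1 ≡ 18 (mod 23)
18^2 = (18^1)^2 ≡ 18^2 = 324 ≡ 2 (mod 23)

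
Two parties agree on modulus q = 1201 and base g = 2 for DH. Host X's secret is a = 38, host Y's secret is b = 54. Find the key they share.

122

Host Y sends B = g^b mod q = 2^54 mod 1201.
2^1 ≡ 2 (mod 1201)
2^2 = (2^1)^2 ≡ 2^2 = 4 ≡ 4 (mod 1201)
2^4 = (2^2)^2 ≡ 4^2 = 16 ≡ 16 (mod 1201)
2^8 = (2^4)^2 ≡ 16^2 = 256 ≡ 256 (mod 1201)
2^16 = (2^8)^2 ≡ 256^2 = 65536 ≡ 682 (mod 1201)
2^32 = (2^16)^2 ≡ 682^2 = 465124 ≡ 337 (mod 1201)
2^54 = 2^32 · 2^16 · 2^4 · 2^2 ≡ 337 · 682 · 16 · 4 ≡ 729 (mod 1201).
So B = 729. Host X then computes K = B^a mod q = 729^38 mod 1201.
729^1 ≡ 729 (mod 1201)
729^2 = (729^1)^2 ≡ 729^2 = 531441 ≡ 599 (mod 1201)
729^4 = (729^2)^2 ≡ 599^2 = 358801 ≡ 903 (mod 1201)
729^8 = (729^4)^2 ≡ 903^2 = 815409 ≡ 1131 (mod 1201)
729^16 = (729^8)^2 ≡ 1131^2 = 1279161 ≡ 96 (mod 1201)
729^32 = (729^16)^2 ≡ 96^2 = 9216 ≡ 809 (mod 1201)
729^38 = 729^32 · 729^4 · 729^2 ≡ 809 · 903 · 599 ≡ 122 (mod 1201).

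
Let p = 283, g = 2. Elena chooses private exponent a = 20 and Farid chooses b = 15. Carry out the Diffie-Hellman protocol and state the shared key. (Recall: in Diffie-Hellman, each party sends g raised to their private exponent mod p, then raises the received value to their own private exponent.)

86

Farid sends B = g^b mod p = 2^15 mod 283.
2^1 ≡ 2 (mod 283)
2^2 = (2^1)^2 ≡ 2^2 = 4 ≡ 4 (mod 283)
2^4 = (2^2)^2 ≡ 4^2 = 16 ≡ 16 (mod 283)
2^8 = (2^4)^2 ≡ 16^2 = 256 ≡ 256 (mod 283)
2^15 = 2^8 · 2^4 · 2^2 · 2^1 ≡ 256 · 16 · 4 · 2 ≡ 223 (mod 283).
So B = 223. Elena then computes K = B^a mod p = 223^20 mod 283.
223^1 ≡ 223 (mod 283)
223^2 = (223^1)^2 ≡ 223^2 = 49729 ≡ 204 (mod 283)
223^4 = (223^2)^2 ≡ 204^2 = 41616 ≡ 15 (mod 283)
223^8 = (223^4)^2 ≡ 15^2 = 225 ≡ 225 (mod 283)
223^16 = (223^8)^2 ≡ 225^2 = 50625 ≡ 251 (mod 283)
223^20 = 223^16 · 223^4 ≡ 251 · 15 ≡ 86 (mod 283).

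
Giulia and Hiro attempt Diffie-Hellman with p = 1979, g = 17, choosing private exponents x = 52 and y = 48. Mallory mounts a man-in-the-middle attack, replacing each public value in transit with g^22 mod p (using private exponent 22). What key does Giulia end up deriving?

Giulia receives Mallory's public value M = 17^22 mod 1979 instead of the honest one.
17^1 ≡ 17 (mod 1979)
17^2 = (17^1)^2 ≡ 17^2 = 289 ≡ 289 (mod 1979)
17^4 = (17^2)^2 ≡ 289^2 = 83521 ≡ 403 (mod 1979)
17^8 = (17^4)^2 ≡ 403^2 = 162409 ≡ 131 (mod 1979)
17^16 = (17^8)^2 ≡ 131^2 = 17161 ≡ 1329 (mod 1979)
17^22 = 17^16 · 17^4 · 17^2 ≡ 1329 · 403 · 289 ≡ 1116 (mod 1979).
So M = 1116. Giulia computes K = M^52 mod 1979.
1116^1 ≡ 1116 (mod 1979)
1116^2 = (1116^1)^2 ≡ 1116^2 = 1245456 ≡ 665 (mod 1979)
1116^4 = (1116^2)^2 ≡ 665^2 = 442225 ≡ 908 (mod 1979)
1116^8 = (1116^4)^2 ≡ 908^2 = 824464 ≡ 1200 (mod 1979)
1116^16 = (1116^8)^2 ≡ 1200^2 = 1440000 ≡ 1267 (mod 1979)
1116^32 = (1116^16)^2 ≡ 1267^2 = 1605289 ≡ 320 (mod 1979)
1116^52 = 1116^32 · 1116^16 · 1116^4 ≡ 320 · 1267 · 908 ≡ 3 (mod 1979).

3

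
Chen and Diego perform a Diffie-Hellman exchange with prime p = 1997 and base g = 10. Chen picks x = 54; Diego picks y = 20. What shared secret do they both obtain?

Diego sends B = g^y mod p = 10^20 mod 1997.
10^1 ≡ 10 (mod 1997)
10^2 = (10^1)^2 ≡ 10^2 = 100 ≡ 100 (mod 1997)
10^4 = (10^2)^2 ≡ 100^2 = 10000 ≡ 15 (mod 1997)
10^8 = (10^4)^2 ≡ 15^2 = 225 ≡ 225 (mod 1997)
10^16 = (10^8)^2 ≡ 225^2 = 50625 ≡ 700 (mod 1997)
10^20 = 10^16 · 10^4 ≡ 700 · 15 ≡ 515 (mod 1997).
So B = 515. Chen then computes K = B^x mod p = 515^54 mod 1997.
515^1 ≡ 515 (mod 1997)
515^2 = (515^1)^2 ≡ 515^2 = 265225 ≡ 1621 (mod 1997)
515^4 = (515^2)^2 ≡ 1621^2 = 2627641 ≡ 1586 (mod 1997)
515^8 = (515^4)^2 ≡ 1586^2 = 2515396 ≡ 1173 (mod 1997)
515^16 = (515^8)^2 ≡ 1173^2 = 1375929 ≡ 1993 (mod 1997)
515^32 = (515^16)^2 ≡ 1993^2 = 3972049 ≡ 16 (mod 1997)
515^54 = 515^32 · 515^16 · 515^4 · 515^2 ≡ 16 · 1993 · 1586 · 1621 ≡ 837 (mod 1997).

837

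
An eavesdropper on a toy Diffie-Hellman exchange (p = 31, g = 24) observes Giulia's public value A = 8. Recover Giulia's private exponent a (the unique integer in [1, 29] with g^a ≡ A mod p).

Try successive powers of 24 modulo 31:
24^1 ≡ 24
24^2 ≡ 18
24^3 ≡ 29
24^4 ≡ 14
24^5 ≡ 26
24^6 ≡ 4
24^7 ≡ 3
24^8 ≡ 10
24^9 ≡ 23
24^10 ≡ 25
24^11 ≡ 11
24^12 ≡ 16
24^13 ≡ 12
24^14 ≡ 9
24^15 ≡ 30
24^16 ≡ 7
24^17 ≡ 13
24^18 ≡ 2
24^19 ≡ 17
24^20 ≡ 5
24^21 ≡ 27
24^22 ≡ 28
24^23 ≡ 21
24^24 ≡ 8
Found: a = 24.

24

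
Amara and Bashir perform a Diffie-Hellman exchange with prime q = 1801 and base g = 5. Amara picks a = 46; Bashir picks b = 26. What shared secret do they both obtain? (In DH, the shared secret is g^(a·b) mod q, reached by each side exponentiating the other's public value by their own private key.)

1798

Bashir sends B = g^b mod q = 5^26 mod 1801.
5^1 ≡ 5 (mod 1801)
5^2 = (5^1)^2 ≡ 5^2 = 25 ≡ 25 (mod 1801)
5^4 = (5^2)^2 ≡ 25^2 = 625 ≡ 625 (mod 1801)
5^8 = (5^4)^2 ≡ 625^2 = 390625 ≡ 1609 (mod 1801)
5^16 = (5^8)^2 ≡ 1609^2 = 2588881 ≡ 844 (mod 1801)
5^26 = 5^16 · 5^8 · 5^2 ≡ 844 · 1609 · 25 ≡ 1050 (mod 1801).
So B = 1050. Amara then computes K = B^a mod q = 1050^46 mod 1801.
1050^1 ≡ 1050 (mod 1801)
1050^2 = (1050^1)^2 ≡ 1050^2 = 1102500 ≡ 288 (mod 1801)
1050^4 = (1050^2)^2 ≡ 288^2 = 82944 ≡ 98 (mod 1801)
1050^8 = (1050^4)^2 ≡ 98^2 = 9604 ≡ 599 (mod 1801)
1050^16 = (1050^8)^2 ≡ 599^2 = 358801 ≡ 402 (mod 1801)
1050^32 = (1050^16)^2 ≡ 402^2 = 161604 ≡ 1315 (mod 1801)
1050^46 = 1050^32 · 1050^8 · 1050^4 · 1050^2 ≡ 1315 · 599 · 98 · 288 ≡ 1798 (mod 1801).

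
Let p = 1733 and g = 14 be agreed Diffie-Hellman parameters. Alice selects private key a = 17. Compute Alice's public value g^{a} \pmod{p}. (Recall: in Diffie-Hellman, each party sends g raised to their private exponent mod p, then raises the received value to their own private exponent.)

510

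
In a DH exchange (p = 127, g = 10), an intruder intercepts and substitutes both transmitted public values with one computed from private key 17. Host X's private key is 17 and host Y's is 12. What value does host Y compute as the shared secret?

Host Y receives an intruder's public value M = 10^17 mod 127 instead of the honest one.
10^1 ≡ 10 (mod 127)
10^2 = (10^1)^2 ≡ 10^2 = 100 ≡ 100 (mod 127)
10^4 = (10^2)^2 ≡ 100^2 = 10000 ≡ 94 (mod 127)
10^8 = (10^4)^2 ≡ 94^2 = 8836 ≡ 73 (mod 127)
10^16 = (10^8)^2 ≡ 73^2 = 5329 ≡ 122 (mod 127)
10^17 = 10^16 · 10^1 ≡ 122 · 10 ≡ 77 (mod 127).
So M = 77. Host Y computes K = M^12 mod 127.
77^1 ≡ 77 (mod 127)
77^2 = (77^1)^2 ≡ 77^2 = 5929 ≡ 87 (mod 127)
77^4 = (77^2)^2 ≡ 87^2 = 7569 ≡ 76 (mod 127)
77^8 = (77^4)^2 ≡ 76^2 = 5776 ≡ 61 (mod 127)
77^12 = 77^8 · 77^4 ≡ 61 · 76 ≡ 64 (mod 127).

64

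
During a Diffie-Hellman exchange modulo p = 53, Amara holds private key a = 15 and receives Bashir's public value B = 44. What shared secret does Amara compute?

Shared key K = 44^15 mod 53.
44^1 ≡ 44 (mod 53)
44^2 = (44^1)^2 ≡ 44^2 = 1936 ≡ 28 (mod 53)
44^4 = (44^2)^2 ≡ 28^2 = 784 ≡ 42 (mod 53)
44^8 = (44^4)^2 ≡ 42^2 = 1764 ≡ 15 (mod 53)
44^15 = 44^8 · 44^4 · 44^2 · 44^1 ≡ 15 · 42 · 28 · 44 ≡ 28 (mod 53).

28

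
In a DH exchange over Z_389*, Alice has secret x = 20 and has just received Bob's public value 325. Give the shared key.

262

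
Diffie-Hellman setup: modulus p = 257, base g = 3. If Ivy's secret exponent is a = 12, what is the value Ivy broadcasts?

Public value = 3^12 mod 257.
3^1 ≡ 3 (mod 257)
3^2 = (3^1)^2 ≡ 3^2 = 9 ≡ 9 (mod 257)
3^4 = (3^2)^2 ≡ 9^2 = 81 ≡ 81 (mod 257)
3^8 = (3^4)^2 ≡ 81^2 = 6561 ≡ 136 (mod 257)
3^12 = 3^8 · 3^4 ≡ 136 · 81 ≡ 222 (mod 257).

222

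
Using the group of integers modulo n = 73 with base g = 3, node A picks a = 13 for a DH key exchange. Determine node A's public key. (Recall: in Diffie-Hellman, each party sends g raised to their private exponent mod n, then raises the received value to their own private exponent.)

3

Public value = 3^13 (mod 73).
3^1 ≡ 3 (mod 73)
3^2 = (3^1)^2 ≡ 3^2 = 9 ≡ 9 (mod 73)
3^4 = (3^2)^2 ≡ 9^2 = 81 ≡ 8 (mod 73)
3^8 = (3^4)^2 ≡ 8^2 = 64 ≡ 64 (mod 73)
3^13 = 3^8 · 3^4 · 3^1 ≡ 64 · 8 · 3 ≡ 3 (mod 73).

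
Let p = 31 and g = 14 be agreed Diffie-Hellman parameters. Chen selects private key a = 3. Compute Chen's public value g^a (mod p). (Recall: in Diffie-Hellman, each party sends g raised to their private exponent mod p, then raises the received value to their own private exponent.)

16

Public value = 14^3 (mod 31).
14^1 ≡ 14 (mod 31)
14^2 = (14^1)^2 ≡ 14^2 = 196 ≡ 10 (mod 31)
14^3 = 14^2 · 14^1 ≡ 10 · 14 ≡ 16 (mod 31).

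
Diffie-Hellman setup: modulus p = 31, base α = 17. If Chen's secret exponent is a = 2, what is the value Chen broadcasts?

Public value = 17^2 mod 31.
17^1 ≡ 17 (mod 31)
17^2 = (17^1)^2 ≡ 17^2 = 289 ≡ 10 (mod 31)

10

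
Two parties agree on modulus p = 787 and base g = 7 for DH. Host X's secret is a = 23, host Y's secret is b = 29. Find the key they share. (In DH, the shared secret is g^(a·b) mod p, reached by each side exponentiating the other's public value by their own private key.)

Host X sends A = g^a mod p = 7^23 mod 787.
7^1 ≡ 7 (mod 787)
7^2 = (7^1)^2 ≡ 7^2 = 49 ≡ 49 (mod 787)
7^4 = (7^2)^2 ≡ 49^2 = 2401 ≡ 40 (mod 787)
7^8 = (7^4)^2 ≡ 40^2 = 1600 ≡ 26 (mod 787)
7^16 = (7^8)^2 ≡ 26^2 = 676 ≡ 676 (mod 787)
7^23 = 7^16 · 7^4 · 7^2 · 7^1 ≡ 676 · 40 · 49 · 7 ≡ 712 (mod 787).
So A = 712. Host Y then computes K = A^b mod p = 712^29 mod 787.
712^1 ≡ 712 (mod 787)
712^2 = (712^1)^2 ≡ 712^2 = 506944 ≡ 116 (mod 787)
712^4 = (712^2)^2 ≡ 116^2 = 13456 ≡ 77 (mod 787)
712^8 = (712^4)^2 ≡ 77^2 = 5929 ≡ 420 (mod 787)
712^16 = (712^8)^2 ≡ 420^2 = 176400 ≡ 112 (mod 787)
712^29 = 712^16 · 712^8 · 712^4 · 712^1 ≡ 112 · 420 · 77 · 712 ≡ 660 (mod 787).

660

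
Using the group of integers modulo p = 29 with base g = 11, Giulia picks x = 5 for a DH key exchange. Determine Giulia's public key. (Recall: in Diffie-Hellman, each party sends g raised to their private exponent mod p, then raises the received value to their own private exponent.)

14

Public value = 11^{5} \pmod{29}.
11^1 ≡ 11 (mod 29)
11^2 = (11^1)^2 ≡ 11^2 = 121 ≡ 5 (mod 29)
11^4 = (11^2)^2 ≡ 5^2 = 25 ≡ 25 (mod 29)
11^5 = 11^4 · 11^1 ≡ 25 · 11 ≡ 14 (mod 29).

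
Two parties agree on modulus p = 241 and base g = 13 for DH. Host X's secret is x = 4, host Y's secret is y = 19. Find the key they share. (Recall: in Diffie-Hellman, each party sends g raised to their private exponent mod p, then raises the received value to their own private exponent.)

90

Host Y sends B = g^y mod p = 13^19 mod 241.
13^1 ≡ 13 (mod 241)
13^2 = (13^1)^2 ≡ 13^2 = 169 ≡ 169 (mod 241)
13^4 = (13^2)^2 ≡ 169^2 = 28561 ≡ 123 (mod 241)
13^8 = (13^4)^2 ≡ 123^2 = 15129 ≡ 187 (mod 241)
13^16 = (13^8)^2 ≡ 187^2 = 34969 ≡ 24 (mod 241)
13^19 = 13^16 · 13^2 · 13^1 ≡ 24 · 169 · 13 ≡ 190 (mod 241).
So B = 190. Host X then computes K = B^x mod p = 190^4 mod 241.
190^1 ≡ 190 (mod 241)
190^2 = (190^1)^2 ≡ 190^2 = 36100 ≡ 191 (mod 241)
190^4 = (190^2)^2 ≡ 191^2 = 36481 ≡ 90 (mod 241)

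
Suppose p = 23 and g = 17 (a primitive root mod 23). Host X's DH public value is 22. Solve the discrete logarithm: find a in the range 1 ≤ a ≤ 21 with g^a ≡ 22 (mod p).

11

Try successive powers of 17 modulo 23:
17^1 ≡ 17
17^2 ≡ 13
17^3 ≡ 14
17^4 ≡ 8
17^5 ≡ 21
17^6 ≡ 12
17^7 ≡ 20
17^8 ≡ 18
17^9 ≡ 7
17^10 ≡ 4
17^11 ≡ 22
Found: a = 11.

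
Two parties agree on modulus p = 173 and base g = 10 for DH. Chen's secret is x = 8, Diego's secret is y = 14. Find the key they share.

83

Diego sends B = g^y mod p = 10^14 mod 173.
10^1 ≡ 10 (mod 173)
10^2 = (10^1)^2 ≡ 10^2 = 100 ≡ 100 (mod 173)
10^4 = (10^2)^2 ≡ 100^2 = 10000 ≡ 139 (mod 173)
10^8 = (10^4)^2 ≡ 139^2 = 19321 ≡ 118 (mod 173)
10^14 = 10^8 · 10^4 · 10^2 ≡ 118 · 139 · 100 ≡ 160 (mod 173).
So B = 160. Chen then computes K = B^x mod p = 160^8 mod 173.
160^1 ≡ 160 (mod 173)
160^2 = (160^1)^2 ≡ 160^2 = 25600 ≡ 169 (mod 173)
160^4 = (160^2)^2 ≡ 169^2 = 28561 ≡ 16 (mod 173)
160^8 = (160^4)^2 ≡ 16^2 = 256 ≡ 83 (mod 173)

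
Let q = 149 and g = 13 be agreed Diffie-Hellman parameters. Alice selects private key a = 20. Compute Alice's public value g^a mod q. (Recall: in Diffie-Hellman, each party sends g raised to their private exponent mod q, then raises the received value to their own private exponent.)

Public value = 13^20 mod 149.
13^1 ≡ 13 (mod 149)
13^2 = (13^1)^2 ≡ 13^2 = 169 ≡ 20 (mod 149)
13^4 = (13^2)^2 ≡ 20^2 = 400 ≡ 102 (mod 149)
13^8 = (13^4)^2 ≡ 102^2 = 10404 ≡ 123 (mod 149)
13^16 = (13^8)^2 ≡ 123^2 = 15129 ≡ 80 (mod 149)
13^20 = 13^16 · 13^4 ≡ 80 · 102 ≡ 114 (mod 149).

114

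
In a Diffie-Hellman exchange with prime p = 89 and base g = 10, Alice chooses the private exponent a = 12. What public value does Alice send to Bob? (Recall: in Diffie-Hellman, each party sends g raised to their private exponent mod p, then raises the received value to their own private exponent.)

16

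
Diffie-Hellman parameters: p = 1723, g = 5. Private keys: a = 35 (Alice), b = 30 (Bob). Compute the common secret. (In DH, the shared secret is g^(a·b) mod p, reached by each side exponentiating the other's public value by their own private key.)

1413

Alice sends A = g^a mod p = 5^35 mod 1723.
5^1 ≡ 5 (mod 1723)
5^2 = (5^1)^2 ≡ 5^2 = 25 ≡ 25 (mod 1723)
5^4 = (5^2)^2 ≡ 25^2 = 625 ≡ 625 (mod 1723)
5^8 = (5^4)^2 ≡ 625^2 = 390625 ≡ 1227 (mod 1723)
5^16 = (5^8)^2 ≡ 1227^2 = 1505529 ≡ 1350 (mod 1723)
5^32 = (5^16)^2 ≡ 1350^2 = 1822500 ≡ 1289 (mod 1723)
5^35 = 5^32 · 5^2 · 5^1 ≡ 1289 · 25 · 5 ≡ 886 (mod 1723).
So A = 886. Bob then computes K = A^b mod p = 886^30 mod 1723.
886^1 ≡ 886 (mod 1723)
886^2 = (886^1)^2 ≡ 886^2 = 784996 ≡ 1031 (mod 1723)
886^4 = (886^2)^2 ≡ 1031^2 = 1062961 ≡ 1593 (mod 1723)
886^8 = (886^4)^2 ≡ 1593^2 = 2537649 ≡ 1393 (mod 1723)
886^16 = (886^8)^2 ≡ 1393^2 = 1940449 ≡ 351 (mod 1723)
886^30 = 886^16 · 886^8 · 886^4 · 886^2 ≡ 351 · 1393 · 1593 · 1031 ≡ 1413 (mod 1723).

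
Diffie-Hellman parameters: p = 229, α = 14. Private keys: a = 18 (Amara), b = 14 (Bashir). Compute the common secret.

Bashir sends B = α^b mod p = 14^14 mod 229.
14^1 ≡ 14 (mod 229)
14^2 = (14^1)^2 ≡ 14^2 = 196 ≡ 196 (mod 229)
14^4 = (14^2)^2 ≡ 196^2 = 38416 ≡ 173 (mod 229)
14^8 = (14^4)^2 ≡ 173^2 = 29929 ≡ 159 (mod 229)
14^14 = 14^8 · 14^4 · 14^2 ≡ 159 · 173 · 196 ≡ 25 (mod 229).
So B = 25. Amara then computes K = B^a mod p = 25^18 mod 229.
25^1 ≡ 25 (mod 229)
25^2 = (25^1)^2 ≡ 25^2 = 625 ≡ 167 (mod 229)
25^4 = (25^2)^2 ≡ 167^2 = 27889 ≡ 180 (mod 229)
25^8 = (25^4)^2 ≡ 180^2 = 32400 ≡ 111 (mod 229)
25^16 = (25^8)^2 ≡ 111^2 = 12321 ≡ 184 (mod 229)
25^18 = 25^16 · 25^2 ≡ 184 · 167 ≡ 42 (mod 229).

42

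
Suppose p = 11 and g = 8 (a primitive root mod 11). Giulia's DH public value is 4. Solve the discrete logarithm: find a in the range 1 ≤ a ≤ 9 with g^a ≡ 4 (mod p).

4

Try successive powers of 8 modulo 11:
8^1 ≡ 8
8^2 ≡ 9
8^3 ≡ 6
8^4 ≡ 4
Found: a = 4.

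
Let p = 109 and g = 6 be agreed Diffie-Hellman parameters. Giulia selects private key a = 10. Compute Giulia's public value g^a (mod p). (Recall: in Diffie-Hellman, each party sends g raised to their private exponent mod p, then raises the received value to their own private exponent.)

61

Public value = 6^10 (mod 109).
6^1 ≡ 6 (mod 109)
6^2 = (6^1)^2 ≡ 6^2 = 36 ≡ 36 (mod 109)
6^4 = (6^2)^2 ≡ 36^2 = 1296 ≡ 97 (mod 109)
6^8 = (6^4)^2 ≡ 97^2 = 9409 ≡ 35 (mod 109)
6^10 = 6^8 · 6^2 ≡ 35 · 36 ≡ 61 (mod 109).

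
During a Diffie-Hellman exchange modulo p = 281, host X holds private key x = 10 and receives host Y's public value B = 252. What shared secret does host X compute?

Shared key K = 252^10 mod 281.
252^1 ≡ 252 (mod 281)
252^2 = (252^1)^2 ≡ 252^2 = 63504 ≡ 279 (mod 281)
252^4 = (252^2)^2 ≡ 279^2 = 77841 ≡ 4 (mod 281)
252^8 = (252^4)^2 ≡ 4^2 = 16 ≡ 16 (mod 281)
252^10 = 252^8 · 252^2 ≡ 16 · 279 ≡ 249 (mod 281).

249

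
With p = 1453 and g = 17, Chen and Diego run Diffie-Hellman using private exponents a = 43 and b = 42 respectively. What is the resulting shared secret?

771

Chen sends A = g^a mod p = 17^43 mod 1453.
17^1 ≡ 17 (mod 1453)
17^2 = (17^1)^2 ≡ 17^2 = 289 ≡ 289 (mod 1453)
17^4 = (17^2)^2 ≡ 289^2 = 83521 ≡ 700 (mod 1453)
17^8 = (17^4)^2 ≡ 700^2 = 490000 ≡ 339 (mod 1453)
17^16 = (17^8)^2 ≡ 339^2 = 114921 ≡ 134 (mod 1453)
17^32 = (17^16)^2 ≡ 134^2 = 17956 ≡ 520 (mod 1453)
17^43 = 17^32 · 17^8 · 17^2 · 17^1 ≡ 520 · 339 · 289 · 17 ≡ 84 (mod 1453).
So A = 84. Diego then computes K = A^b mod p = 84^42 mod 1453.
84^1 ≡ 84 (mod 1453)
84^2 = (84^1)^2 ≡ 84^2 = 7056 ≡ 1244 (mod 1453)
84^4 = (84^2)^2 ≡ 1244^2 = 1547536 ≡ 91 (mod 1453)
84^8 = (84^4)^2 ≡ 91^2 = 8281 ≡ 1016 (mod 1453)
84^16 = (84^8)^2 ≡ 1016^2 = 1032256 ≡ 626 (mod 1453)
84^32 = (84^16)^2 ≡ 626^2 = 391876 ≡ 1019 (mod 1453)
84^42 = 84^32 · 84^8 · 84^2 ≡ 1019 · 1016 · 1244 ≡ 771 (mod 1453).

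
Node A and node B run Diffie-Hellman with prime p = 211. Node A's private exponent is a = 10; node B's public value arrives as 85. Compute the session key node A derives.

Shared key K = 85^10 mod 211.
85^1 ≡ 85 (mod 211)
85^2 = (85^1)^2 ≡ 85^2 = 7225 ≡ 51 (mod 211)
85^4 = (85^2)^2 ≡ 51^2 = 2601 ≡ 69 (mod 211)
85^8 = (85^4)^2 ≡ 69^2 = 4761 ≡ 119 (mod 211)
85^10 = 85^8 · 85^2 ≡ 119 · 51 ≡ 161 (mod 211).

161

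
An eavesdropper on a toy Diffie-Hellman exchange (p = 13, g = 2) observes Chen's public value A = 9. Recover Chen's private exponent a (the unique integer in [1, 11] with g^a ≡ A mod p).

8

Try successive powers of 2 modulo 13:
2^1 ≡ 2
2^2 ≡ 4
2^3 ≡ 8
2^4 ≡ 3
2^5 ≡ 6
2^6 ≡ 12
2^7 ≡ 11
2^8 ≡ 9
Found: a = 8.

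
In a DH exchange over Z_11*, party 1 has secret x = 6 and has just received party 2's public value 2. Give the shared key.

Shared key K = 2^6 mod 11.
2^1 ≡ 2 (mod 11)
2^2 = (2^1)^2 ≡ 2^2 = 4 ≡ 4 (mod 11)
2^4 = (2^2)^2 ≡ 4^2 = 16 ≡ 5 (mod 11)
2^6 = 2^4 · 2^2 ≡ 5 · 4 ≡ 9 (mod 11).

9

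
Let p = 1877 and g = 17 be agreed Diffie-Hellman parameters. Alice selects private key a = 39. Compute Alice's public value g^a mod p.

Public value = 17^39 mod 1877.
17^1 ≡ 17 (mod 1877)
17^2 = (17^1)^2 ≡ 17^2 = 289 ≡ 289 (mod 1877)
17^4 = (17^2)^2 ≡ 289^2 = 83521 ≡ 933 (mod 1877)
17^8 = (17^4)^2 ≡ 933^2 = 870489 ≡ 1438 (mod 1877)
17^16 = (17^8)^2 ≡ 1438^2 = 2067844 ≡ 1267 (mod 1877)
17^32 = (17^16)^2 ≡ 1267^2 = 1605289 ≡ 454 (mod 1877)
17^39 = 17^32 · 17^4 · 17^2 · 17^1 ≡ 454 · 933 · 289 · 17 ≡ 311 (mod 1877).

311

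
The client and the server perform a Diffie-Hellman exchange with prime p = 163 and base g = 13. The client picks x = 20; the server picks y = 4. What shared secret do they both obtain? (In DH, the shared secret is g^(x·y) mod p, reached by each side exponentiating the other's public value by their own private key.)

The client sends A = g^x mod p = 13^20 mod 163.
13^1 ≡ 13 (mod 163)
13^2 = (13^1)^2 ≡ 13^2 = 169 ≡ 6 (mod 163)
13^4 = (13^2)^2 ≡ 6^2 = 36 ≡ 36 (mod 163)
13^8 = (13^4)^2 ≡ 36^2 = 1296 ≡ 155 (mod 163)
13^16 = (13^8)^2 ≡ 155^2 = 24025 ≡ 64 (mod 163)
13^20 = 13^16 · 13^4 ≡ 64 · 36 ≡ 22 (mod 163).
So A = 22. The server then computes K = A^y mod p = 22^4 mod 163.
22^1 ≡ 22 (mod 163)
22^2 = (22^1)^2 ≡ 22^2 = 484 ≡ 158 (mod 163)
22^4 = (22^2)^2 ≡ 158^2 = 24964 ≡ 25 (mod 163)

25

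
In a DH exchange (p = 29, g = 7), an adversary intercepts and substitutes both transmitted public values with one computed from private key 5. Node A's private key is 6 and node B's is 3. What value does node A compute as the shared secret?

Node A receives an adversary's public value M = 7^5 mod 29 instead of the honest one.
7^1 ≡ 7 (mod 29)
7^2 = (7^1)^2 ≡ 7^2 = 49 ≡ 20 (mod 29)
7^4 = (7^2)^2 ≡ 20^2 = 400 ≡ 23 (mod 29)
7^5 = 7^4 · 7^1 ≡ 23 · 7 ≡ 16 (mod 29).
So M = 16. Node A computes K = M^6 mod 29.
16^1 ≡ 16 (mod 29)
16^2 = (16^1)^2 ≡ 16^2 = 256 ≡ 24 (mod 29)
16^4 = (16^2)^2 ≡ 24^2 = 576 ≡ 25 (mod 29)
16^6 = 16^4 · 16^2 ≡ 25 · 24 ≡ 20 (mod 29).

20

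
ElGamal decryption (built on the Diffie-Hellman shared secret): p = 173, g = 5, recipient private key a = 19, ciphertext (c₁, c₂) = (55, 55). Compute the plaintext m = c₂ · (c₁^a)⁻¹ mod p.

169

Shared mask s = c₁^a mod p = 55^19 mod 173.
55^1 ≡ 55 (mod 173)
55^2 = (55^1)^2 ≡ 55^2 = 3025 ≡ 84 (mod 173)
55^4 = (55^2)^2 ≡ 84^2 = 7056 ≡ 136 (mod 173)
55^8 = (55^4)^2 ≡ 136^2 = 18496 ≡ 158 (mod 173)
55^16 = (55^8)^2 ≡ 158^2 = 24964 ≡ 52 (mod 173)
55^19 = 55^16 · 55^2 · 55^1 ≡ 52 · 84 · 55 ≡ 116 (mod 173).
So s = 116; s⁻¹ ≡ 88 (mod 173).
m = c₂ · s⁻¹ mod 173 = 55 · 88 mod 173 = 169.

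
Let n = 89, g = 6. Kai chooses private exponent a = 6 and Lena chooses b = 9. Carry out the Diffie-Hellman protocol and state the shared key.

Lena sends B = g^b mod n = 6^9 mod 89.
6^1 ≡ 6 (mod 89)
6^2 = (6^1)^2 ≡ 6^2 = 36 ≡ 36 (mod 89)
6^4 = (6^2)^2 ≡ 36^2 = 1296 ≡ 50 (mod 89)
6^8 = (6^4)^2 ≡ 50^2 = 2500 ≡ 8 (mod 89)
6^9 = 6^8 · 6^1 ≡ 8 · 6 ≡ 48 (mod 89).
So B = 48. Kai then computes K = B^a mod n = 48^6 mod 89.
48^1 ≡ 48 (mod 89)
48^2 = (48^1)^2 ≡ 48^2 = 2304 ≡ 79 (mod 89)
48^4 = (48^2)^2 ≡ 79^2 = 6241 ≡ 11 (mod 89)
48^6 = 48^4 · 48^2 ≡ 11 · 79 ≡ 68 (mod 89).

68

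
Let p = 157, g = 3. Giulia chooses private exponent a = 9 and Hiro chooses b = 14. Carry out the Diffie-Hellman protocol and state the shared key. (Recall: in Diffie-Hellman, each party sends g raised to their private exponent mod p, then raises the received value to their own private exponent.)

99

Hiro sends B = g^b mod p = 3^14 mod 157.
3^1 ≡ 3 (mod 157)
3^2 = (3^1)^2 ≡ 3^2 = 9 ≡ 9 (mod 157)
3^4 = (3^2)^2 ≡ 9^2 = 81 ≡ 81 (mod 157)
3^8 = (3^4)^2 ≡ 81^2 = 6561 ≡ 124 (mod 157)
3^14 = 3^8 · 3^4 · 3^2 ≡ 124 · 81 · 9 ≡ 121 (mod 157).
So B = 121. Giulia then computes K = B^a mod p = 121^9 mod 157.
121^1 ≡ 121 (mod 157)
121^2 = (121^1)^2 ≡ 121^2 = 14641 ≡ 40 (mod 157)
121^4 = (121^2)^2 ≡ 40^2 = 1600 ≡ 30 (mod 157)
121^8 = (121^4)^2 ≡ 30^2 = 900 ≡ 115 (mod 157)
121^9 = 121^8 · 121^1 ≡ 115 · 121 ≡ 99 (mod 157).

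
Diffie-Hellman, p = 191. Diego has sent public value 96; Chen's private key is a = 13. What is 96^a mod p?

Shared key K = 96^13 mod 191.
96^1 ≡ 96 (mod 191)
96^2 = (96^1)^2 ≡ 96^2 = 9216 ≡ 48 (mod 191)
96^4 = (96^2)^2 ≡ 48^2 = 2304 ≡ 12 (mod 191)
96^8 = (96^4)^2 ≡ 12^2 = 144 ≡ 144 (mod 191)
96^13 = 96^8 · 96^4 · 96^1 ≡ 144 · 12 · 96 ≡ 100 (mod 191).

100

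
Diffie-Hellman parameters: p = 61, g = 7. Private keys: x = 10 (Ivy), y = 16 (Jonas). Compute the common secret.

13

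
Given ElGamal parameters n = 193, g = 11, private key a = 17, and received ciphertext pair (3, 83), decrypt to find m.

92

Shared mask s = c₁^a mod n = 3^17 mod 193.
3^1 ≡ 3 (mod 193)
3^2 = (3^1)^2 ≡ 3^2 = 9 ≡ 9 (mod 193)
3^4 = (3^2)^2 ≡ 9^2 = 81 ≡ 81 (mod 193)
3^8 = (3^4)^2 ≡ 81^2 = 6561 ≡ 192 (mod 193)
3^16 = (3^8)^2 ≡ 192^2 = 36864 ≡ 1 (mod 193)
3^17 = 3^16 · 3^1 ≡ 1 · 3 ≡ 3 (mod 193).
So s = 3; s⁻¹ ≡ 129 (mod 193).
m = c₂ · s⁻¹ mod 193 = 83 · 129 mod 193 = 92.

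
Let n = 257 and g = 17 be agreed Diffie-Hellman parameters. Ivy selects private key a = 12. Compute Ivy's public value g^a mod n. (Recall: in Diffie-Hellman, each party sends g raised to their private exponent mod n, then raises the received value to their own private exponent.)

193

Public value = 17^12 mod 257.
17^1 ≡ 17 (mod 257)
17^2 = (17^1)^2 ≡ 17^2 = 289 ≡ 32 (mod 257)
17^4 = (17^2)^2 ≡ 32^2 = 1024 ≡ 253 (mod 257)
17^8 = (17^4)^2 ≡ 253^2 = 64009 ≡ 16 (mod 257)
17^12 = 17^8 · 17^4 ≡ 16 · 253 ≡ 193 (mod 257).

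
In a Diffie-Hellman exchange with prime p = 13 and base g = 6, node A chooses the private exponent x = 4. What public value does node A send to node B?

9

Public value = 6^4 mod 13.
6^1 ≡ 6 (mod 13)
6^2 = (6^1)^2 ≡ 6^2 = 36 ≡ 10 (mod 13)
6^4 = (6^2)^2 ≡ 10^2 = 100 ≡ 9 (mod 13)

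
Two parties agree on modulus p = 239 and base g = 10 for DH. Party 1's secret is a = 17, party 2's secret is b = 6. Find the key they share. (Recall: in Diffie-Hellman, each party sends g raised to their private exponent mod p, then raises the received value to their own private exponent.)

201

Party 1 sends A = g^a mod p = 10^17 mod 239.
10^1 ≡ 10 (mod 239)
10^2 = (10^1)^2 ≡ 10^2 = 100 ≡ 100 (mod 239)
10^4 = (10^2)^2 ≡ 100^2 = 10000 ≡ 201 (mod 239)
10^8 = (10^4)^2 ≡ 201^2 = 40401 ≡ 10 (mod 239)
10^16 = (10^8)^2 ≡ 10^2 = 100 ≡ 100 (mod 239)
10^17 = 10^16 · 10^1 ≡ 100 · 10 ≡ 44 (mod 239).
So A = 44. Party 2 then computes K = A^b mod p = 44^6 mod 239.
44^1 ≡ 44 (mod 239)
44^2 = (44^1)^2 ≡ 44^2 = 1936 ≡ 24 (mod 239)
44^4 = (44^2)^2 ≡ 24^2 = 576 ≡ 98 (mod 239)
44^6 = 44^4 · 44^2 ≡ 98 · 24 ≡ 201 (mod 239).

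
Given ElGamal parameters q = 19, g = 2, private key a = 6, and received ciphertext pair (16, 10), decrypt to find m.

15

Shared mask s = c₁^a mod q = 16^6 mod 19.
16^1 ≡ 16 (mod 19)
16^2 = (16^1)^2 ≡ 16^2 = 256 ≡ 9 (mod 19)
16^4 = (16^2)^2 ≡ 9^2 = 81 ≡ 5 (mod 19)
16^6 = 16^4 · 16^2 ≡ 5 · 9 ≡ 7 (mod 19).
So s = 7; s⁻¹ ≡ 11 (mod 19).
m = c₂ · s⁻¹ mod 19 = 10 · 11 mod 19 = 15.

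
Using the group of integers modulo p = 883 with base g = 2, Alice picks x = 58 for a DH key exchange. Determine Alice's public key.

146

Public value = 2^58 mod 883.
2^1 ≡ 2 (mod 883)
2^2 = (2^1)^2 ≡ 2^2 = 4 ≡ 4 (mod 883)
2^4 = (2^2)^2 ≡ 4^2 = 16 ≡ 16 (mod 883)
2^8 = (2^4)^2 ≡ 16^2 = 256 ≡ 256 (mod 883)
2^16 = (2^8)^2 ≡ 256^2 = 65536 ≡ 194 (mod 883)
2^32 = (2^16)^2 ≡ 194^2 = 37636 ≡ 550 (mod 883)
2^58 = 2^32 · 2^16 · 2^8 · 2^2 ≡ 550 · 194 · 256 · 4 ≡ 146 (mod 883).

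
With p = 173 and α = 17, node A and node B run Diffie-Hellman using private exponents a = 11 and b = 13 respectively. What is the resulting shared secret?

154

Node A sends A = α^a mod p = 17^11 mod 173.
17^1 ≡ 17 (mod 173)
17^2 = (17^1)^2 ≡ 17^2 = 289 ≡ 116 (mod 173)
17^4 = (17^2)^2 ≡ 116^2 = 13456 ≡ 135 (mod 173)
17^8 = (17^4)^2 ≡ 135^2 = 18225 ≡ 60 (mod 173)
17^11 = 17^8 · 17^2 · 17^1 ≡ 60 · 116 · 17 ≡ 161 (mod 173).
So A = 161. Node B then computes K = A^b mod p = 161^13 mod 173.
161^1 ≡ 161 (mod 173)
161^2 = (161^1)^2 ≡ 161^2 = 25921 ≡ 144 (mod 173)
161^4 = (161^2)^2 ≡ 144^2 = 20736 ≡ 149 (mod 173)
161^8 = (161^4)^2 ≡ 149^2 = 22201 ≡ 57 (mod 173)
161^13 = 161^8 · 161^4 · 161^1 ≡ 57 · 149 · 161 ≡ 154 (mod 173).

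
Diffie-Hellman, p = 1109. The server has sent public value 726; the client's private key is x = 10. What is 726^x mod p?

Shared key K = 726^10 mod 1109.
726^1 ≡ 726 (mod 1109)
726^2 = (726^1)^2 ≡ 726^2 = 527076 ≡ 301 (mod 1109)
726^4 = (726^2)^2 ≡ 301^2 = 90601 ≡ 772 (mod 1109)
726^8 = (726^4)^2 ≡ 772^2 = 595984 ≡ 451 (mod 1109)
726^10 = 726^8 · 726^2 ≡ 451 · 301 ≡ 453 (mod 1109).

453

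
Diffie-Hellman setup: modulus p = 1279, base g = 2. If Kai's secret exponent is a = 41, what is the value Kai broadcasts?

Public value = 2^41 (mod 1279).
2^1 ≡ 2 (mod 1279)
2^2 = (2^1)^2 ≡ 2^2 = 4 ≡ 4 (mod 1279)
2^4 = (2^2)^2 ≡ 4^2 = 16 ≡ 16 (mod 1279)
2^8 = (2^4)^2 ≡ 16^2 = 256 ≡ 256 (mod 1279)
2^16 = (2^8)^2 ≡ 256^2 = 65536 ≡ 307 (mod 1279)
2^32 = (2^16)^2 ≡ 307^2 = 94249 ≡ 882 (mod 1279)
2^41 = 2^32 · 2^8 · 2^1 ≡ 882 · 256 · 2 ≡ 97 (mod 1279).

97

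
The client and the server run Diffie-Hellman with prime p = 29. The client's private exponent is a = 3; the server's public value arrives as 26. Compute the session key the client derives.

Shared key K = 26^3 mod 29.
26^1 ≡ 26 (mod 29)
26^2 = (26^1)^2 ≡ 26^2 = 676 ≡ 9 (mod 29)
26^3 = 26^2 · 26^1 ≡ 9 · 26 ≡ 2 (mod 29).

2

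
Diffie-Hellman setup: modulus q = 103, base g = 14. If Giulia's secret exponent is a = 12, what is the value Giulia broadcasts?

76

Public value = 14^12 (mod 103).
14^1 ≡ 14 (mod 103)
14^2 = (14^1)^2 ≡ 14^2 = 196 ≡ 93 (mod 103)
14^4 = (14^2)^2 ≡ 93^2 = 8649 ≡ 100 (mod 103)
14^8 = (14^4)^2 ≡ 100^2 = 10000 ≡ 9 (mod 103)
14^12 = 14^8 · 14^4 ≡ 9 · 100 ≡ 76 (mod 103).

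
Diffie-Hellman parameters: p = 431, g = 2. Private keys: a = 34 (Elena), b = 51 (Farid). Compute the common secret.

6

Farid sends B = g^b mod p = 2^51 mod 431.
2^1 ≡ 2 (mod 431)
2^2 = (2^1)^2 ≡ 2^2 = 4 ≡ 4 (mod 431)
2^4 = (2^2)^2 ≡ 4^2 = 16 ≡ 16 (mod 431)
2^8 = (2^4)^2 ≡ 16^2 = 256 ≡ 256 (mod 431)
2^16 = (2^8)^2 ≡ 256^2 = 65536 ≡ 24 (mod 431)
2^32 = (2^16)^2 ≡ 24^2 = 576 ≡ 145 (mod 431)
2^51 = 2^32 · 2^16 · 2^2 · 2^1 ≡ 145 · 24 · 4 · 2 ≡ 256 (mod 431).
So B = 256. Elena then computes K = B^a mod p = 256^34 mod 431.
256^1 ≡ 256 (mod 431)
256^2 = (256^1)^2 ≡ 256^2 = 65536 ≡ 24 (mod 431)
256^4 = (256^2)^2 ≡ 24^2 = 576 ≡ 145 (mod 431)
256^8 = (256^4)^2 ≡ 145^2 = 21025 ≡ 337 (mod 431)
256^16 = (256^8)^2 ≡ 337^2 = 113569 ≡ 216 (mod 431)
256^32 = (256^16)^2 ≡ 216^2 = 46656 ≡ 108 (mod 431)
256^34 = 256^32 · 256^2 ≡ 108 · 24 ≡ 6 (mod 431).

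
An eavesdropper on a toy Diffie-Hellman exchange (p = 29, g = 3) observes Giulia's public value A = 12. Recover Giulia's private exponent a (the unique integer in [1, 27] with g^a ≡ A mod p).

7

Try successive powers of 3 modulo 29:
3^1 ≡ 3
3^2 ≡ 9
3^3 ≡ 27
3^4 ≡ 23
3^5 ≡ 11
3^6 ≡ 4
3^7 ≡ 12
Found: a = 7.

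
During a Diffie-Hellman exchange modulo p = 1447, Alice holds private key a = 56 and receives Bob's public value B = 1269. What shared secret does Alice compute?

682

Shared key K = 1269^56 mod 1447.
1269^1 ≡ 1269 (mod 1447)
1269^2 = (1269^1)^2 ≡ 1269^2 = 1610361 ≡ 1297 (mod 1447)
1269^4 = (1269^2)^2 ≡ 1297^2 = 1682209 ≡ 795 (mod 1447)
1269^8 = (1269^4)^2 ≡ 795^2 = 632025 ≡ 1133 (mod 1447)
1269^16 = (1269^8)^2 ≡ 1133^2 = 1283689 ≡ 200 (mod 1447)
1269^32 = (1269^16)^2 ≡ 200^2 = 40000 ≡ 931 (mod 1447)
1269^56 = 1269^32 · 1269^16 · 1269^8 ≡ 931 · 200 · 1133 ≡ 682 (mod 1447).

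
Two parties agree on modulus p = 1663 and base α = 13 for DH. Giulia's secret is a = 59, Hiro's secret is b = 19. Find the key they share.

1472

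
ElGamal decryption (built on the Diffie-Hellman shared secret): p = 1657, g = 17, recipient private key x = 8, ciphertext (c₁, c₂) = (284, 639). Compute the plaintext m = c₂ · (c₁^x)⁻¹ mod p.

522

Shared mask s = c₁^x mod p = 284^8 mod 1657.
284^1 ≡ 284 (mod 1657)
284^2 = (284^1)^2 ≡ 284^2 = 80656 ≡ 1120 (mod 1657)
284^4 = (284^2)^2 ≡ 1120^2 = 1254400 ≡ 51 (mod 1657)
284^8 = (284^4)^2 ≡ 51^2 = 2601 ≡ 944 (mod 1657)
So s = 944; s⁻¹ ≡ 911 (mod 1657).
m = c₂ · s⁻¹ mod 1657 = 639 · 911 mod 1657 = 522.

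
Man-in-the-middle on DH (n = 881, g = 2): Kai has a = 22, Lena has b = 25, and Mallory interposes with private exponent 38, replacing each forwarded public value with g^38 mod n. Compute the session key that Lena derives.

171

Lena receives Mallory's public value M = 2^38 mod 881 instead of the honest one.
2^1 ≡ 2 (mod 881)
2^2 = (2^1)^2 ≡ 2^2 = 4 ≡ 4 (mod 881)
2^4 = (2^2)^2 ≡ 4^2 = 16 ≡ 16 (mod 881)
2^8 = (2^4)^2 ≡ 16^2 = 256 ≡ 256 (mod 881)
2^16 = (2^8)^2 ≡ 256^2 = 65536 ≡ 342 (mod 881)
2^32 = (2^16)^2 ≡ 342^2 = 116964 ≡ 672 (mod 881)
2^38 = 2^32 · 2^4 · 2^2 ≡ 672 · 16 · 4 ≡ 720 (mod 881).
So M = 720. Lena computes K = M^25 mod 881.
720^1 ≡ 720 (mod 881)
720^2 = (720^1)^2 ≡ 720^2 = 518400 ≡ 372 (mod 881)
720^4 = (720^2)^2 ≡ 372^2 = 138384 ≡ 67 (mod 881)
720^8 = (720^4)^2 ≡ 67^2 = 4489 ≡ 84 (mod 881)
720^16 = (720^8)^2 ≡ 84^2 = 7056 ≡ 8 (mod 881)
720^25 = 720^16 · 720^8 · 720^1 ≡ 8 · 84 · 720 ≡ 171 (mod 881).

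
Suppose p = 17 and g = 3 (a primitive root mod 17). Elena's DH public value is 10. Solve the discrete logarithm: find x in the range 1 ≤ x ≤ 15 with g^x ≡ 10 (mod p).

Try successive powers of 3 modulo 17:
3^1 ≡ 3
3^2 ≡ 9
3^3 ≡ 10
Found: x = 3.

3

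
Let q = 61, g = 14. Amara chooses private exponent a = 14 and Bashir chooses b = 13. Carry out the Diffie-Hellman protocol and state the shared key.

13

Bashir sends B = g^b mod q = 14^13 mod 61.
14^1 ≡ 14 (mod 61)
14^2 = (14^1)^2 ≡ 14^2 = 196 ≡ 13 (mod 61)
14^4 = (14^2)^2 ≡ 13^2 = 169 ≡ 47 (mod 61)
14^8 = (14^4)^2 ≡ 47^2 = 2209 ≡ 13 (mod 61)
14^13 = 14^8 · 14^4 · 14^1 ≡ 13 · 47 · 14 ≡ 14 (mod 61).
So B = 14. Amara then computes K = B^a mod q = 14^14 mod 61.
14^1 ≡ 14 (mod 61)
14^2 = (14^1)^2 ≡ 14^2 = 196 ≡ 13 (mod 61)
14^4 = (14^2)^2 ≡ 13^2 = 169 ≡ 47 (mod 61)
14^8 = (14^4)^2 ≡ 47^2 = 2209 ≡ 13 (mod 61)
14^14 = 14^8 · 14^4 · 14^2 ≡ 13 · 47 · 13 ≡ 13 (mod 61).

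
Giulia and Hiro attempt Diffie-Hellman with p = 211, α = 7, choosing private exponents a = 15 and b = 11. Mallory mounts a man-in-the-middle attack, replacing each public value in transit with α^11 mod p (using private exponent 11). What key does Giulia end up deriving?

12

Giulia receives Mallory's public value M = 7^11 mod 211 instead of the honest one.
7^1 ≡ 7 (mod 211)
7^2 = (7^1)^2 ≡ 7^2 = 49 ≡ 49 (mod 211)
7^4 = (7^2)^2 ≡ 49^2 = 2401 ≡ 80 (mod 211)
7^8 = (7^4)^2 ≡ 80^2 = 6400 ≡ 70 (mod 211)
7^11 = 7^8 · 7^2 · 7^1 ≡ 70 · 49 · 7 ≡ 167 (mod 211).
So M = 167. Giulia computes K = M^15 mod 211.
167^1 ≡ 167 (mod 211)
167^2 = (167^1)^2 ≡ 167^2 = 27889 ≡ 37 (mod 211)
167^4 = (167^2)^2 ≡ 37^2 = 1369 ≡ 103 (mod 211)
167^8 = (167^4)^2 ≡ 103^2 = 10609 ≡ 59 (mod 211)
167^15 = 167^8 · 167^4 · 167^2 · 167^1 ≡ 59 · 103 · 37 · 167 ≡ 12 (mod 211).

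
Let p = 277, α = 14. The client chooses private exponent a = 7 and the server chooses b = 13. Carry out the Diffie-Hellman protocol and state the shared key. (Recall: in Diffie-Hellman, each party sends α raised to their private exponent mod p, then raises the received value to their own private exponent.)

127

The client sends A = α^a mod p = 14^7 mod 277.
14^1 ≡ 14 (mod 277)
14^2 = (14^1)^2 ≡ 14^2 = 196 ≡ 196 (mod 277)
14^4 = (14^2)^2 ≡ 196^2 = 38416 ≡ 190 (mod 277)
14^7 = 14^4 · 14^2 · 14^1 ≡ 190 · 196 · 14 ≡ 46 (mod 277).
So A = 46. The server then computes K = A^b mod p = 46^13 mod 277.
46^1 ≡ 46 (mod 277)
46^2 = (46^1)^2 ≡ 46^2 = 2116 ≡ 177 (mod 277)
46^4 = (46^2)^2 ≡ 177^2 = 31329 ≡ 28 (mod 277)
46^8 = (46^4)^2 ≡ 28^2 = 784 ≡ 230 (mod 277)
46^13 = 46^8 · 46^4 · 46^1 ≡ 230 · 28 · 46 ≡ 127 (mod 277).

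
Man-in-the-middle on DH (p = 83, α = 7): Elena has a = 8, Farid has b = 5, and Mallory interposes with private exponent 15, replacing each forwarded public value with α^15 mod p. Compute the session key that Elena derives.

68

Elena receives Mallory's public value M = 7^15 mod 83 instead of the honest one.
7^1 ≡ 7 (mod 83)
7^2 = (7^1)^2 ≡ 7^2 = 49 ≡ 49 (mod 83)
7^4 = (7^2)^2 ≡ 49^2 = 2401 ≡ 77 (mod 83)
7^8 = (7^4)^2 ≡ 77^2 = 5929 ≡ 36 (mod 83)
7^15 = 7^8 · 7^4 · 7^2 · 7^1 ≡ 36 · 77 · 49 · 7 ≡ 31 (mod 83).
So M = 31. Elena computes K = M^8 mod 83.
31^1 ≡ 31 (mod 83)
31^2 = (31^1)^2 ≡ 31^2 = 961 ≡ 48 (mod 83)
31^4 = (31^2)^2 ≡ 48^2 = 2304 ≡ 63 (mod 83)
31^8 = (31^4)^2 ≡ 63^2 = 3969 ≡ 68 (mod 83)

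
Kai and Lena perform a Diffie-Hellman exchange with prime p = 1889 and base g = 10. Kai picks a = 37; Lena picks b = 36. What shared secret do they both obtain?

1543

Lena sends B = g^b mod p = 10^36 mod 1889.
10^1 ≡ 10 (mod 1889)
10^2 = (10^1)^2 ≡ 10^2 = 100 ≡ 100 (mod 1889)
10^4 = (10^2)^2 ≡ 100^2 = 10000 ≡ 555 (mod 1889)
10^8 = (10^4)^2 ≡ 555^2 = 308025 ≡ 118 (mod 1889)
10^16 = (10^8)^2 ≡ 118^2 = 13924 ≡ 701 (mod 1889)
10^32 = (10^16)^2 ≡ 701^2 = 491401 ≡ 261 (mod 1889)
10^36 = 10^32 · 10^4 ≡ 261 · 555 ≡ 1291 (mod 1889).
So B = 1291. Kai then computes K = B^a mod p = 1291^37 mod 1889.
1291^1 ≡ 1291 (mod 1889)
1291^2 = (1291^1)^2 ≡ 1291^2 = 1666681 ≡ 583 (mod 1889)
1291^4 = (1291^2)^2 ≡ 583^2 = 339889 ≡ 1758 (mod 1889)
1291^8 = (1291^4)^2 ≡ 1758^2 = 3090564 ≡ 160 (mod 1889)
1291^16 = (1291^8)^2 ≡ 160^2 = 25600 ≡ 1043 (mod 1889)
1291^32 = (1291^16)^2 ≡ 1043^2 = 1087849 ≡ 1674 (mod 1889)
1291^37 = 1291^32 · 1291^4 · 1291^1 ≡ 1674 · 1758 · 1291 ≡ 1543 (mod 1889).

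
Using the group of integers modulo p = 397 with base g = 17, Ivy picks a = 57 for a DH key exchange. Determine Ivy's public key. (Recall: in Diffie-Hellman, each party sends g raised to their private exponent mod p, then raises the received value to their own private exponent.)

282

Public value = 17^57 (mod 397).
17^1 ≡ 17 (mod 397)
17^2 = (17^1)^2 ≡ 17^2 = 289 ≡ 289 (mod 397)
17^4 = (17^2)^2 ≡ 289^2 = 83521 ≡ 151 (mod 397)
17^8 = (17^4)^2 ≡ 151^2 = 22801 ≡ 172 (mod 397)
17^16 = (17^8)^2 ≡ 172^2 = 29584 ≡ 206 (mod 397)
17^32 = (17^16)^2 ≡ 206^2 = 42436 ≡ 354 (mod 397)
17^57 = 17^32 · 17^16 · 17^8 · 17^1 ≡ 354 · 206 · 172 · 17 ≡ 282 (mod 397).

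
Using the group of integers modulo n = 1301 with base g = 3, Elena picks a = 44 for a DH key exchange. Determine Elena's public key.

406

Public value = 3^44 mod 1301.
3^1 ≡ 3 (mod 1301)
3^2 = (3^1)^2 ≡ 3^2 = 9 ≡ 9 (mod 1301)
3^4 = (3^2)^2 ≡ 9^2 = 81 ≡ 81 (mod 1301)
3^8 = (3^4)^2 ≡ 81^2 = 6561 ≡ 56 (mod 1301)
3^16 = (3^8)^2 ≡ 56^2 = 3136 ≡ 534 (mod 1301)
3^32 = (3^16)^2 ≡ 534^2 = 285156 ≡ 237 (mod 1301)
3^44 = 3^32 · 3^8 · 3^4 ≡ 237 · 56 · 81 ≡ 406 (mod 1301).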